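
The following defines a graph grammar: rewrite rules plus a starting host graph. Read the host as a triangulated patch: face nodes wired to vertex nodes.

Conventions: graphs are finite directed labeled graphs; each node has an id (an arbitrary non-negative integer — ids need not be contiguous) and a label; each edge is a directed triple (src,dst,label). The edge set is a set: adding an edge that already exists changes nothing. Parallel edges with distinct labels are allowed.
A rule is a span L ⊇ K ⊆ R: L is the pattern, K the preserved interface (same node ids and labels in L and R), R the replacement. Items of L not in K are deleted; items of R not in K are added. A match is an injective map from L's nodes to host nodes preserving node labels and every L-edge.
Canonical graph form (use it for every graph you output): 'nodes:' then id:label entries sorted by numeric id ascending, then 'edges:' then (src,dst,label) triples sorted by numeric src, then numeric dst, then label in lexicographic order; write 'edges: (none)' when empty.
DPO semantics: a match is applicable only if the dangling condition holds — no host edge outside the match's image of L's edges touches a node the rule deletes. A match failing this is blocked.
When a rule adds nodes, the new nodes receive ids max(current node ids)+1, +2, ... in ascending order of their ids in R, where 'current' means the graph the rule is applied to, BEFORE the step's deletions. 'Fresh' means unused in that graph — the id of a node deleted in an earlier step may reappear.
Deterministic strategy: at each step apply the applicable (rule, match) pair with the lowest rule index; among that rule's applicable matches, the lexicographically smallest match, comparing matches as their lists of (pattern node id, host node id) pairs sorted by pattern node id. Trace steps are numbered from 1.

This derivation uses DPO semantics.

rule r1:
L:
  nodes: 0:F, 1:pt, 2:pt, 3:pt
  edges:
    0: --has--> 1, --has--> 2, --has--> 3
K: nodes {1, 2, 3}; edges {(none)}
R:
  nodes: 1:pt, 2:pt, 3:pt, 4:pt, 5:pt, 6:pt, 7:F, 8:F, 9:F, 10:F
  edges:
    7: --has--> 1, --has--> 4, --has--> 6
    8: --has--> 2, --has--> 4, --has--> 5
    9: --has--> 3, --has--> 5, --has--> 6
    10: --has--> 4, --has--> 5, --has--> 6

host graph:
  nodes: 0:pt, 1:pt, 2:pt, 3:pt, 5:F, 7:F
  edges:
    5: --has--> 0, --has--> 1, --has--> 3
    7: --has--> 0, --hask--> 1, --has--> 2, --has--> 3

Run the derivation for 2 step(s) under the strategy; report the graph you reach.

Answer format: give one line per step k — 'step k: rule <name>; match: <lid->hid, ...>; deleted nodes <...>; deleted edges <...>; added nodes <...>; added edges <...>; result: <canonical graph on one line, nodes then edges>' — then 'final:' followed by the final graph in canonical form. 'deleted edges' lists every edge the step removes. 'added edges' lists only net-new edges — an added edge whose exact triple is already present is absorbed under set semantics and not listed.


step 1: rule r1; match: 0->5, 1->0, 2->1, 3->3; deleted nodes 5; deleted edges (5,0,has); (5,1,has); (5,3,has); added nodes 8, 9, 10, 11, 12, 13, 14; added edges (11,0,has); (11,8,has); (11,10,has); (12,1,has); (12,8,has); (12,9,has); (13,3,has); (13,9,has); (13,10,has); (14,8,has); (14,9,has); (14,10,has); result: nodes: 0:pt, 1:pt, 2:pt, 3:pt, 7:F, 8:pt, 9:pt, 10:pt, 11:F, 12:F, 13:F, 14:F edges: (7,0,has); (7,1,hask); (7,2,has); (7,3,has); (11,0,has); (11,8,has); (11,10,has); (12,1,has); (12,8,has); (12,9,has); (13,3,has); (13,9,has); (13,10,has); (14,8,has); (14,9,has); (14,10,has)
step 2: rule r1; match: 0->11, 1->0, 2->8, 3->10; deleted nodes 11; deleted edges (11,0,has); (11,8,has); (11,10,has); added nodes 15, 16, 17, 18, 19, 20, 21; added edges (18,0,has); (18,15,has); (18,17,has); (19,8,has); (19,15,has); (19,16,has); (20,10,has); (20,16,has); (20,17,has); (21,15,has); (21,16,has); (21,17,has); result: nodes: 0:pt, 1:pt, 2:pt, 3:pt, 7:F, 8:pt, 9:pt, 10:pt, 12:F, 13:F, 14:F, 15:pt, 16:pt, 17:pt, 18:F, 19:F, 20:F, 21:F edges: (7,0,has); (7,1,hask); (7,2,has); (7,3,has); (12,1,has); (12,8,has); (12,9,has); (13,3,has); (13,9,has); (13,10,has); (14,8,has); (14,9,has); (14,10,has); (18,0,has); (18,15,has); (18,17,has); (19,8,has); (19,15,has); (19,16,has); (20,10,has); (20,16,has); (20,17,has); (21,15,has); (21,16,has); (21,17,has)
final:
nodes: 0:pt, 1:pt, 2:pt, 3:pt, 7:F, 8:pt, 9:pt, 10:pt, 12:F, 13:F, 14:F, 15:pt, 16:pt, 17:pt, 18:F, 19:F, 20:F, 21:F
edges: (7,0,has); (7,1,hask); (7,2,has); (7,3,has); (12,1,has); (12,8,has); (12,9,has); (13,3,has); (13,9,has); (13,10,has); (14,8,has); (14,9,has); (14,10,has); (18,0,has); (18,15,has); (18,17,has); (19,8,has); (19,15,has); (19,16,has); (20,10,has); (20,16,has); (20,17,has); (21,15,has); (21,16,has); (21,17,has)


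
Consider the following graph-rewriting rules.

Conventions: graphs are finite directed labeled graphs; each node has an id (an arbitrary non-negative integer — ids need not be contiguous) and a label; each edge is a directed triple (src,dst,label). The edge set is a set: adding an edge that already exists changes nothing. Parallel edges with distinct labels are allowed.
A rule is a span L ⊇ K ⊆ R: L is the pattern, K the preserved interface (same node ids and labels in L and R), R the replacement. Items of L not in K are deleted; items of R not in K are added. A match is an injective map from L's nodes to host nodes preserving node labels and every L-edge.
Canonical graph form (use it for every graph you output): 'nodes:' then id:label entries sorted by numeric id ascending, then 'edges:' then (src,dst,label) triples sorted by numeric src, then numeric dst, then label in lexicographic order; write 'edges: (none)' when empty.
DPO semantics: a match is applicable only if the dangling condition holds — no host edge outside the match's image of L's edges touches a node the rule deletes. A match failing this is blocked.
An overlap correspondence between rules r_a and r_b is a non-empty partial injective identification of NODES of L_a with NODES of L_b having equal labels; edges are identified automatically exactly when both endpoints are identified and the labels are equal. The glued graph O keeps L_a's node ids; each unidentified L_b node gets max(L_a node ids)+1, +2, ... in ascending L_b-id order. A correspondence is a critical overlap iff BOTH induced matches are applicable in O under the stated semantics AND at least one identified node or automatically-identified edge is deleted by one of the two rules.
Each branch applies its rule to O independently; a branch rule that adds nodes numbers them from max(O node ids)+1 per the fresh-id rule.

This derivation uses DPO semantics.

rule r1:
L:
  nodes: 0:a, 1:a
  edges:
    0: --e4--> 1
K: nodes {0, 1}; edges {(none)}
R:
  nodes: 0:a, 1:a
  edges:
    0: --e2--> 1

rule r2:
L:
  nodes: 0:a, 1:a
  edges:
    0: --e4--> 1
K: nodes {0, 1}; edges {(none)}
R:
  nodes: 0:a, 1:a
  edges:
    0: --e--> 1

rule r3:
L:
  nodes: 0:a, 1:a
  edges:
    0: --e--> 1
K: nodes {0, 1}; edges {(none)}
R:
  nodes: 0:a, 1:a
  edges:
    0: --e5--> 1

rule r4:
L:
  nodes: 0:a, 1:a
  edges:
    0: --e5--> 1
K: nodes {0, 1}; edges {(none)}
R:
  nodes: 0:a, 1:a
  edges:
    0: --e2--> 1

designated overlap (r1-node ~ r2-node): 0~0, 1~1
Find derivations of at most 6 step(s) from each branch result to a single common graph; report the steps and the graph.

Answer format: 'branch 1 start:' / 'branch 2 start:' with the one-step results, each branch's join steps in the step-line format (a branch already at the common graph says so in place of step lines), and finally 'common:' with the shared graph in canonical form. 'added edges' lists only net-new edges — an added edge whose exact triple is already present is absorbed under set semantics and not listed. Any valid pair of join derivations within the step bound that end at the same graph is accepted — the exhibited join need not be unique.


branch 1 start:
nodes: 0:a, 1:a
edges: (0,1,e2)
branch 2 start:
nodes: 0:a, 1:a
edges: (0,1,e)
branch 1: already at the common graph (0 steps)
branch 2 step 1: rule r3; match: 0->0, 1->1; deleted nodes (none); deleted edges (0,1,e); added nodes (none); added edges (0,1,e5); result: nodes: 0:a, 1:a edges: (0,1,e5)
branch 2 step 2: rule r4; match: 0->0, 1->1; deleted nodes (none); deleted edges (0,1,e5); added nodes (none); added edges (0,1,e2); result: nodes: 0:a, 1:a edges: (0,1,e2)
common:
nodes: 0:a, 1:a
edges: (0,1,e2)


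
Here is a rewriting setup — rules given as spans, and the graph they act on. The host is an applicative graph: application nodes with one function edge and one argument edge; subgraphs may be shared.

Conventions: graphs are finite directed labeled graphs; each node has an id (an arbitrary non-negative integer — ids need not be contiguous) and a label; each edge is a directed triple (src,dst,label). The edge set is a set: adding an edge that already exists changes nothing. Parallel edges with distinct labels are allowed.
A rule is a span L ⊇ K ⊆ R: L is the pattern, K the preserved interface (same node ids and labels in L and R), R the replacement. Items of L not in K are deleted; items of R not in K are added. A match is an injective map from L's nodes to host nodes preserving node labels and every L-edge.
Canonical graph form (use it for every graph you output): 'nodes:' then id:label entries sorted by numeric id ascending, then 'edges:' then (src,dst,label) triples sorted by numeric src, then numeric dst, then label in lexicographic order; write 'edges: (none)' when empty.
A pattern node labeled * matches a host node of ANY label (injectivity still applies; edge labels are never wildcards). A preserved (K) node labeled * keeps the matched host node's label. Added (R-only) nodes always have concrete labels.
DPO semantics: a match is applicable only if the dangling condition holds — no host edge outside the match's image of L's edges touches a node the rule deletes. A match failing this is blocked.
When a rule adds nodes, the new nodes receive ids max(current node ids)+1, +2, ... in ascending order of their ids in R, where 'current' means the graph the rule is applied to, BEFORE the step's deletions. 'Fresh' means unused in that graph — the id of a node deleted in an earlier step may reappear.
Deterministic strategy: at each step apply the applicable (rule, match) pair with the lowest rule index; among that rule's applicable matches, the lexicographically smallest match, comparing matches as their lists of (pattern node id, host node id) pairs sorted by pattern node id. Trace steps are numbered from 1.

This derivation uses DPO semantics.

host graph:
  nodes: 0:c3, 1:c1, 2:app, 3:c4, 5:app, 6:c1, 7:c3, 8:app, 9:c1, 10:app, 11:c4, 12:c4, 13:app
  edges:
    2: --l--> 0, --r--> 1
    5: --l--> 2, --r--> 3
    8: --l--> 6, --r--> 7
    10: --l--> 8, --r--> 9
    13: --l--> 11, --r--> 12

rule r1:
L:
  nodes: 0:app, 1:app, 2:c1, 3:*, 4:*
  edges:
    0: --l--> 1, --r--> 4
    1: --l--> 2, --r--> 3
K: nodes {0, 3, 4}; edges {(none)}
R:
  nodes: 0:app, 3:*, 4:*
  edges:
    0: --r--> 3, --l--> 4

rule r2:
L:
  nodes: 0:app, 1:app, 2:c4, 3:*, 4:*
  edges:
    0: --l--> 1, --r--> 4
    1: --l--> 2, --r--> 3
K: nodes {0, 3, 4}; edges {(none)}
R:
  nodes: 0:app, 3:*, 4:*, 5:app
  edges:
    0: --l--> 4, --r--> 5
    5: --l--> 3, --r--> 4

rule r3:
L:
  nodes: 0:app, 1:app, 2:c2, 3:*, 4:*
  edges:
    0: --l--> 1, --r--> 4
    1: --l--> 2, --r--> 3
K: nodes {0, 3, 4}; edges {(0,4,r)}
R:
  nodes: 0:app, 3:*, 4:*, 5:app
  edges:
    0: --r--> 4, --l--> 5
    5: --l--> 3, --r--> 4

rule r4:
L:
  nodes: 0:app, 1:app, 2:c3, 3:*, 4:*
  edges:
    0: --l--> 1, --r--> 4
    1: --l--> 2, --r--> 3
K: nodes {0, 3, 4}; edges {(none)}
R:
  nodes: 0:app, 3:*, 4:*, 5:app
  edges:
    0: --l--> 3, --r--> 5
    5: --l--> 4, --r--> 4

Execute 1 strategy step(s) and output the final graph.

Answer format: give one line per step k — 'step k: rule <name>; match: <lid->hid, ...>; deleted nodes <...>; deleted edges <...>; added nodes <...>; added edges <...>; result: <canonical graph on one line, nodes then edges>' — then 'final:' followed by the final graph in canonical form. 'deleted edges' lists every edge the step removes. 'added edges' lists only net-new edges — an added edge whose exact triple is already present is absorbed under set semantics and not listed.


step 1: rule r1; match: 0->10, 1->8, 2->6, 3->7, 4->9; deleted nodes 6, 8; deleted edges (8,6,l); (8,7,r); (10,8,l); (10,9,r); added nodes (none); added edges (10,7,r); (10,9,l); result: nodes: 0:c3, 1:c1, 2:app, 3:c4, 5:app, 7:c3, 9:c1, 10:app, 11:c4, 12:c4, 13:app edges: (2,0,l); (2,1,r); (5,2,l); (5,3,r); (10,7,r); (10,9,l); (13,11,l); (13,12,r)
final:
nodes: 0:c3, 1:c1, 2:app, 3:c4, 5:app, 7:c3, 9:c1, 10:app, 11:c4, 12:c4, 13:app
edges: (2,0,l); (2,1,r); (5,2,l); (5,3,r); (10,7,r); (10,9,l); (13,11,l); (13,12,r)


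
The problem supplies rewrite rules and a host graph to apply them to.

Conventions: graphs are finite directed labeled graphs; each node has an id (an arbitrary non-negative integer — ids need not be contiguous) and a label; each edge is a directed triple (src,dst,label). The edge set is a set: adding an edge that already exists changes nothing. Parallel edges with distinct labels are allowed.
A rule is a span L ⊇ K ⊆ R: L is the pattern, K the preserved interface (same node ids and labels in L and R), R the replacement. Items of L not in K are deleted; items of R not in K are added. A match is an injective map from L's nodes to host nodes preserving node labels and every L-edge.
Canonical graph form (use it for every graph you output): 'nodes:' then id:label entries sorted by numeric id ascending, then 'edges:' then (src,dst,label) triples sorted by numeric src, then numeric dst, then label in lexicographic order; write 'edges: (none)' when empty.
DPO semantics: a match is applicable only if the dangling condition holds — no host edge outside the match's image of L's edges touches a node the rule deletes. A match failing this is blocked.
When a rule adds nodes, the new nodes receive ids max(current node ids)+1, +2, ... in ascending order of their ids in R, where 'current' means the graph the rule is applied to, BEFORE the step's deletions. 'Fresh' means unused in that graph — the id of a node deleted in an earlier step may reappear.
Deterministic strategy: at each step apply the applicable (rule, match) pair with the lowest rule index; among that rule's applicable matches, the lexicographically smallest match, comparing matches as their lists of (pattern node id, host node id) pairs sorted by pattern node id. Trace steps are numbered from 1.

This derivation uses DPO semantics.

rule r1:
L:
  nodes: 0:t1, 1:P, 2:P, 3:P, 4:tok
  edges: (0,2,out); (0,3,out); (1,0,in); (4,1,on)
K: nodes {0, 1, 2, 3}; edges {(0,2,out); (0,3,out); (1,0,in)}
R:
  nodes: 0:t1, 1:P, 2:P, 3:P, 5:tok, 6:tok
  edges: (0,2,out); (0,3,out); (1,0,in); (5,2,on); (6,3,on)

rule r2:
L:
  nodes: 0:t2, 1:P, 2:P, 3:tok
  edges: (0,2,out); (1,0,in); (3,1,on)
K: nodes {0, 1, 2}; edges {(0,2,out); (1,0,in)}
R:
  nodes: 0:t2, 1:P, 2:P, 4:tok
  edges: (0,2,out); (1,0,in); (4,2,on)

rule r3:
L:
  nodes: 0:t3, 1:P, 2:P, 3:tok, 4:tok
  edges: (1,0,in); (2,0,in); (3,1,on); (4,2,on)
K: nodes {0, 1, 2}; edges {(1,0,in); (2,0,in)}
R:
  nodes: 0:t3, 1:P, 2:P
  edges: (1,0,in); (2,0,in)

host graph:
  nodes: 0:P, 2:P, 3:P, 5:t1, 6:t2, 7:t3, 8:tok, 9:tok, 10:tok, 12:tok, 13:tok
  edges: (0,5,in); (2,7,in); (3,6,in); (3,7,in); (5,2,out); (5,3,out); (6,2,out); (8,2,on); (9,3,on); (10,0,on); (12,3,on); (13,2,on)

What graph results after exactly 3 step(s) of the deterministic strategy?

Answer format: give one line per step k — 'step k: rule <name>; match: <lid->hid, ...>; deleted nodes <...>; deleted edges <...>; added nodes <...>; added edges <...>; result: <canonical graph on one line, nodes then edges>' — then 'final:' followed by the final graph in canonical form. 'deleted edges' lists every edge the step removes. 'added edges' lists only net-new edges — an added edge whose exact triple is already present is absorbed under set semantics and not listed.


step 1: rule r1; match: 0->5, 1->0, 2->2, 3->3, 4->10; deleted nodes 10; deleted edges (10,0,on); added nodes 14, 15; added edges (14,2,on); (15,3,on); result: nodes: 0:P, 2:P, 3:P, 5:t1, 6:t2, 7:t3, 8:tok, 9:tok, 12:tok, 13:tok, 14:tok, 15:tok edges: (0,5,in); (2,7,in); (3,6,in); (3,7,in); (5,2,out); (5,3,out); (6,2,out); (8,2,on); (9,3,on); (12,3,on); (13,2,on); (14,2,on); (15,3,on)
step 2: rule r2; match: 0->6, 1->3, 2->2, 3->9; deleted nodes 9; deleted edges (9,3,on); added nodes 16; added edges (16,2,on); result: nodes: 0:P, 2:P, 3:P, 5:t1, 6:t2, 7:t3, 8:tok, 12:tok, 13:tok, 14:tok, 15:tok, 16:tok edges: (0,5,in); (2,7,in); (3,6,in); (3,7,in); (5,2,out); (5,3,out); (6,2,out); (8,2,on); (12,3,on); (13,2,on); (14,2,on); (15,3,on); (16,2,on)
step 3: rule r2; match: 0->6, 1->3, 2->2, 3->12; deleted nodes 12; deleted edges (12,3,on); added nodes 17; added edges (17,2,on); result: nodes: 0:P, 2:P, 3:P, 5:t1, 6:t2, 7:t3, 8:tok, 13:tok, 14:tok, 15:tok, 16:tok, 17:tok edges: (0,5,in); (2,7,in); (3,6,in); (3,7,in); (5,2,out); (5,3,out); (6,2,out); (8,2,on); (13,2,on); (14,2,on); (15,3,on); (16,2,on); (17,2,on)
final:
nodes: 0:P, 2:P, 3:P, 5:t1, 6:t2, 7:t3, 8:tok, 13:tok, 14:tok, 15:tok, 16:tok, 17:tok
edges: (0,5,in); (2,7,in); (3,6,in); (3,7,in); (5,2,out); (5,3,out); (6,2,out); (8,2,on); (13,2,on); (14,2,on); (15,3,on); (16,2,on); (17,2,on)


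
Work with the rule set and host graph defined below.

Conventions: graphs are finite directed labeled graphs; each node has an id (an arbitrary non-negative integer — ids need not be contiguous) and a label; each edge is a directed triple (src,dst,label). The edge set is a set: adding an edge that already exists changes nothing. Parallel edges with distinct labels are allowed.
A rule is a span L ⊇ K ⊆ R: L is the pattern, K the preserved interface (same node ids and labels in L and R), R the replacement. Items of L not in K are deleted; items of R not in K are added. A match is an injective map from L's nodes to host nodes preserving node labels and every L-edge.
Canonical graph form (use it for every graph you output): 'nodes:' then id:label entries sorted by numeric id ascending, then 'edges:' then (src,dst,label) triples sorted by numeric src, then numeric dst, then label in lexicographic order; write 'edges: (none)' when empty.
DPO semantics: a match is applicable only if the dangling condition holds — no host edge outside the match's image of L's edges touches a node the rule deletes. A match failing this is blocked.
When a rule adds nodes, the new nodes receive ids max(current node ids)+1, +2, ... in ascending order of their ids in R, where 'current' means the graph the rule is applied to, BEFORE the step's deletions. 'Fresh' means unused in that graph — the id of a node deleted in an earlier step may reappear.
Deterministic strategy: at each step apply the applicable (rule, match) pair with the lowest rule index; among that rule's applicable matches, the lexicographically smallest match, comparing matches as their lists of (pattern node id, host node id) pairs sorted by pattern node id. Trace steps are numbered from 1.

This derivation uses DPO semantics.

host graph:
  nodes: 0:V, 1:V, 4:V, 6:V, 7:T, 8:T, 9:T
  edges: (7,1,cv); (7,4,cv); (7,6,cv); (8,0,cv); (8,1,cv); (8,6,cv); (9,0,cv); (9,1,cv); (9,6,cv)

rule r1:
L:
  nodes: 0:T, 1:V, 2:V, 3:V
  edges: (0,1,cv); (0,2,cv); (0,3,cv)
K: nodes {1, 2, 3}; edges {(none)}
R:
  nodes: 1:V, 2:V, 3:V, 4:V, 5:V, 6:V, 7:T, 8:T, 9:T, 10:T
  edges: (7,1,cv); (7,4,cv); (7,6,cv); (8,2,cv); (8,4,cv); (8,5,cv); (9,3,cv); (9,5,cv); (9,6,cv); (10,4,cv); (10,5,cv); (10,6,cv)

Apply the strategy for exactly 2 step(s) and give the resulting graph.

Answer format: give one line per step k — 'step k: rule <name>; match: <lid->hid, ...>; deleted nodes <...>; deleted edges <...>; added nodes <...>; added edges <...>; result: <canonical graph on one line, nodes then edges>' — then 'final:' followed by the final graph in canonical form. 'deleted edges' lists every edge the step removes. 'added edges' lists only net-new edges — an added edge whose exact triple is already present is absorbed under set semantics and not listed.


step 1: rule r1; match: 0->7, 1->1, 2->4, 3->6; deleted nodes 7; deleted edges (7,1,cv); (7,4,cv); (7,6,cv); added nodes 10, 11, 12, 13, 14, 15, 16; added edges (13,1,cv); (13,10,cv); (13,12,cv); (14,4,cv); (14,10,cv); (14,11,cv); (15,6,cv); (15,11,cv); (15,12,cv); (16,10,cv); (16,11,cv); (16,12,cv); result: nodes: 0:V, 1:V, 4:V, 6:V, 8:T, 9:T, 10:V, 11:V, 12:V, 13:T, 14:T, 15:T, 16:T edges: (8,0,cv); (8,1,cv); (8,6,cv); (9,0,cv); (9,1,cv); (9,6,cv); (13,1,cv); (13,10,cv); (13,12,cv); (14,4,cv); (14,10,cv); (14,11,cv); (15,6,cv); (15,11,cv); (15,12,cv); (16,10,cv); (16,11,cv); (16,12,cv)
step 2: rule r1; match: 0->8, 1->0, 2->1, 3->6; deleted nodes 8; deleted edges (8,0,cv); (8,1,cv); (8,6,cv); added nodes 17, 18, 19, 20, 21, 22, 23; added edges (20,0,cv); (20,17,cv); (20,19,cv); (21,1,cv); (21,17,cv); (21,18,cv); (22,6,cv); (22,18,cv); (22,19,cv); (23,17,cv); (23,18,cv); (23,19,cv); result: nodes: 0:V, 1:V, 4:V, 6:V, 9:T, 10:V, 11:V, 12:V, 13:T, 14:T, 15:T, 16:T, 17:V, 18:V, 19:V, 20:T, 21:T, 22:T, 23:T edges: (9,0,cv); (9,1,cv); (9,6,cv); (13,1,cv); (13,10,cv); (13,12,cv); (14,4,cv); (14,10,cv); (14,11,cv); (15,6,cv); (15,11,cv); (15,12,cv); (16,10,cv); (16,11,cv); (16,12,cv); (20,0,cv); (20,17,cv); (20,19,cv); (21,1,cv); (21,17,cv); (21,18,cv); (22,6,cv); (22,18,cv); (22,19,cv); (23,17,cv); (23,18,cv); (23,19,cv)
final:
nodes: 0:V, 1:V, 4:V, 6:V, 9:T, 10:V, 11:V, 12:V, 13:T, 14:T, 15:T, 16:T, 17:V, 18:V, 19:V, 20:T, 21:T, 22:T, 23:T
edges: (9,0,cv); (9,1,cv); (9,6,cv); (13,1,cv); (13,10,cv); (13,12,cv); (14,4,cv); (14,10,cv); (14,11,cv); (15,6,cv); (15,11,cv); (15,12,cv); (16,10,cv); (16,11,cv); (16,12,cv); (20,0,cv); (20,17,cv); (20,19,cv); (21,1,cv); (21,17,cv); (21,18,cv); (22,6,cv); (22,18,cv); (22,19,cv); (23,17,cv); (23,18,cv); (23,19,cv)


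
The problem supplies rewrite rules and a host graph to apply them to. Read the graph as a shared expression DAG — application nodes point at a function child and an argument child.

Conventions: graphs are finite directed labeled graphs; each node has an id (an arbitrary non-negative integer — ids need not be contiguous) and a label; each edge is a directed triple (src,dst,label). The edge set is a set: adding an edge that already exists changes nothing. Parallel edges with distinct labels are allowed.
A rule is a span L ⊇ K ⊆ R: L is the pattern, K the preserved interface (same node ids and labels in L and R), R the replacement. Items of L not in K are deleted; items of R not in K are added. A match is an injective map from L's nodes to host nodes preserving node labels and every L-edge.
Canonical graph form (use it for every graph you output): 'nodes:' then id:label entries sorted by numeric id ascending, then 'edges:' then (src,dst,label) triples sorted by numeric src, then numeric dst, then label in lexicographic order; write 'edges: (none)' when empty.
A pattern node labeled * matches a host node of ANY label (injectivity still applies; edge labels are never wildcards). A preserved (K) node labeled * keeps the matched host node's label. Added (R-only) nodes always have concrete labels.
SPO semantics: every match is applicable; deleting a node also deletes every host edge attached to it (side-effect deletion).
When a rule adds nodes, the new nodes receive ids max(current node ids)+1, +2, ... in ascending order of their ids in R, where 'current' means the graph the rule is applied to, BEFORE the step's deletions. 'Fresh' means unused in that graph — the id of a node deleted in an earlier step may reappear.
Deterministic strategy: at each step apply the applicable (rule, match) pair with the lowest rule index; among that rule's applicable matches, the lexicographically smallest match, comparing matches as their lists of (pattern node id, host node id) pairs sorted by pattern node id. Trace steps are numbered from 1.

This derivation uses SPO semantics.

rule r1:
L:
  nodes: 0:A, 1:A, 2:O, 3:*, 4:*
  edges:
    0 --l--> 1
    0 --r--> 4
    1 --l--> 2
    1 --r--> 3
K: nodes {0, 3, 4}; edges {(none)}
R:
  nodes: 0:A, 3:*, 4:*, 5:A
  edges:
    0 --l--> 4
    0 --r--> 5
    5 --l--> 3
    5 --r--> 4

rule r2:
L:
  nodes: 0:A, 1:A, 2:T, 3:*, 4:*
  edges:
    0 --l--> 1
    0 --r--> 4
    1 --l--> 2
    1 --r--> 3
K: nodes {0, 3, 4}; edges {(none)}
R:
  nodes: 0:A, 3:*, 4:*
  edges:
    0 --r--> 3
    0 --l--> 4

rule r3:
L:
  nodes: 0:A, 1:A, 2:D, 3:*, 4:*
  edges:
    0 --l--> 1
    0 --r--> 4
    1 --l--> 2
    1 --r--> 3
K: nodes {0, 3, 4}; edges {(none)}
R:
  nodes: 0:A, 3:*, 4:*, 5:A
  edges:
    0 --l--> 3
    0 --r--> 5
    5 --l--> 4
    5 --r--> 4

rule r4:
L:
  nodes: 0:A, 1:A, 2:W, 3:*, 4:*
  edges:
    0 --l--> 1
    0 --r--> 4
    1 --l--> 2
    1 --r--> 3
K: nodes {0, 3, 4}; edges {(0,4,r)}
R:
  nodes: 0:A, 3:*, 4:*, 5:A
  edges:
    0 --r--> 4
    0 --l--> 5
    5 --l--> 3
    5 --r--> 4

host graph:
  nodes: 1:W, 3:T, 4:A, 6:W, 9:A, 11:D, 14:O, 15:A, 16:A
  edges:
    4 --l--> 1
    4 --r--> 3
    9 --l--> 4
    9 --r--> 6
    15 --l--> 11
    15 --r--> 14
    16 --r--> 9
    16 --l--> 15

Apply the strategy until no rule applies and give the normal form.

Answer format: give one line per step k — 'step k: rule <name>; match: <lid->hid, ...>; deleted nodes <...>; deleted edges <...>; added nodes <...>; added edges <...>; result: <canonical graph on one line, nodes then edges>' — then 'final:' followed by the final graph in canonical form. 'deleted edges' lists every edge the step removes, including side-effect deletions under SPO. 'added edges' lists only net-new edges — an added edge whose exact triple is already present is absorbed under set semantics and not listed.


step 1: rule r3; match: 0->16, 1->15, 2->11, 3->14, 4->9; deleted nodes 11, 15; deleted edges (15,11,l); (15,14,r); (16,9,r); (16,15,l); added nodes 17; added edges (16,14,l); (16,17,r); (17,9,l); (17,9,r); result: nodes: 1:W, 3:T, 4:A, 6:W, 9:A, 14:O, 16:A, 17:A edges: (4,1,l); (4,3,r); (9,4,l); (9,6,r); (16,14,l); (16,17,r); (17,9,l); (17,9,r)
step 2: rule r4; match: 0->9, 1->4, 2->1, 3->3, 4->6; deleted nodes 1, 4; deleted edges (4,1,l); (4,3,r); (9,4,l); added nodes 18; added edges (9,18,l); (18,3,l); (18,6,r); result: nodes: 3:T, 6:W, 9:A, 14:O, 16:A, 17:A, 18:A edges: (9,6,r); (9,18,l); (16,14,l); (16,17,r); (17,9,l); (17,9,r); (18,3,l); (18,6,r)
final:
nodes: 3:T, 6:W, 9:A, 14:O, 16:A, 17:A, 18:A
edges: (9,6,r); (9,18,l); (16,14,l); (16,17,r); (17,9,l); (17,9,r); (18,3,l); (18,6,r)


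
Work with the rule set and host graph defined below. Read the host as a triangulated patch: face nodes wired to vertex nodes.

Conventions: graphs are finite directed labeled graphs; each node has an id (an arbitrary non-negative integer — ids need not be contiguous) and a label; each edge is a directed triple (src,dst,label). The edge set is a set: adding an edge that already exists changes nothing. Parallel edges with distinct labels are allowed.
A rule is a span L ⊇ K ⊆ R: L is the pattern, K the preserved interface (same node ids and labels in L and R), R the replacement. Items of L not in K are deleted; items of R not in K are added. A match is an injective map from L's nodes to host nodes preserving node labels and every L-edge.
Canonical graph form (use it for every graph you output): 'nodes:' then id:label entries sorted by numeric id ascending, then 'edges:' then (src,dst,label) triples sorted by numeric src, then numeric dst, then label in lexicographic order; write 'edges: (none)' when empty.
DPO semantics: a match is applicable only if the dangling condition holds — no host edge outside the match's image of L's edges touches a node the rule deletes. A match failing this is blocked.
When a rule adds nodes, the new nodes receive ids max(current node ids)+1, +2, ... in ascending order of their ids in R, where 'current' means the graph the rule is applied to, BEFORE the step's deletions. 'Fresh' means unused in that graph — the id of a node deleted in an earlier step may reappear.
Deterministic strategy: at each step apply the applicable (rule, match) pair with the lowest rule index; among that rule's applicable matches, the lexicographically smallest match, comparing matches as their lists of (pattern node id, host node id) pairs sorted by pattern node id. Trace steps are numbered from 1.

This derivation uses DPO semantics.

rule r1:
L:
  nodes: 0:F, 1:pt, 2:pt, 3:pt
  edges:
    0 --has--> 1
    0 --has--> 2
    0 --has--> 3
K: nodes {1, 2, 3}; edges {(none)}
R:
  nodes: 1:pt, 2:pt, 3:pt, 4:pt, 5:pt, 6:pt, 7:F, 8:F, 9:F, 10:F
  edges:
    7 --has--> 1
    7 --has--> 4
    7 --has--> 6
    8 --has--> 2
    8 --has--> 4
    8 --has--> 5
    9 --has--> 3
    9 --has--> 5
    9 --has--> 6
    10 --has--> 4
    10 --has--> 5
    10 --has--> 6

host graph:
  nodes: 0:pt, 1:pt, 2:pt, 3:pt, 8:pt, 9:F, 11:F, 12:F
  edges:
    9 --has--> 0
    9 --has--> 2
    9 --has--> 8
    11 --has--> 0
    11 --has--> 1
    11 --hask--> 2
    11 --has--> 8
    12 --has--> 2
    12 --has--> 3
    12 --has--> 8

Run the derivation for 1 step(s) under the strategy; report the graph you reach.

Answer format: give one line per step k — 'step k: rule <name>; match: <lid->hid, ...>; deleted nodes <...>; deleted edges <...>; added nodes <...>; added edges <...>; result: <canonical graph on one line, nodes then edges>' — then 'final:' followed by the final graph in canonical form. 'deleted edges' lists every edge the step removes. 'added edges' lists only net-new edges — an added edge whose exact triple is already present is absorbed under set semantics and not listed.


step 1: rule r1; match: 0->9, 1->0, 2->2, 3->8; deleted nodes 9; deleted edges (9,0,has); (9,2,has); (9,8,has); added nodes 13, 14, 15, 16, 17, 18, 19; added edges (16,0,has); (16,13,has); (16,15,has); (17,2,has); (17,13,has); (17,14,has); (18,8,has); (18,14,has); (18,15,has); (19,13,has); (19,14,has); (19,15,has); result: nodes: 0:pt, 1:pt, 2:pt, 3:pt, 8:pt, 11:F, 12:F, 13:pt, 14:pt, 15:pt, 16:F, 17:F, 18:F, 19:F edges: (11,0,has); (11,1,has); (11,2,hask); (11,8,has); (12,2,has); (12,3,has); (12,8,has); (16,0,has); (16,13,has); (16,15,has); (17,2,has); (17,13,has); (17,14,has); (18,8,has); (18,14,has); (18,15,has); (19,13,has); (19,14,has); (19,15,has)
final:
nodes: 0:pt, 1:pt, 2:pt, 3:pt, 8:pt, 11:F, 12:F, 13:pt, 14:pt, 15:pt, 16:F, 17:F, 18:F, 19:F
edges: (11,0,has); (11,1,has); (11,2,hask); (11,8,has); (12,2,has); (12,3,has); (12,8,has); (16,0,has); (16,13,has); (16,15,has); (17,2,has); (17,13,has); (17,14,has); (18,8,has); (18,14,has); (18,15,has); (19,13,has); (19,14,has); (19,15,has)


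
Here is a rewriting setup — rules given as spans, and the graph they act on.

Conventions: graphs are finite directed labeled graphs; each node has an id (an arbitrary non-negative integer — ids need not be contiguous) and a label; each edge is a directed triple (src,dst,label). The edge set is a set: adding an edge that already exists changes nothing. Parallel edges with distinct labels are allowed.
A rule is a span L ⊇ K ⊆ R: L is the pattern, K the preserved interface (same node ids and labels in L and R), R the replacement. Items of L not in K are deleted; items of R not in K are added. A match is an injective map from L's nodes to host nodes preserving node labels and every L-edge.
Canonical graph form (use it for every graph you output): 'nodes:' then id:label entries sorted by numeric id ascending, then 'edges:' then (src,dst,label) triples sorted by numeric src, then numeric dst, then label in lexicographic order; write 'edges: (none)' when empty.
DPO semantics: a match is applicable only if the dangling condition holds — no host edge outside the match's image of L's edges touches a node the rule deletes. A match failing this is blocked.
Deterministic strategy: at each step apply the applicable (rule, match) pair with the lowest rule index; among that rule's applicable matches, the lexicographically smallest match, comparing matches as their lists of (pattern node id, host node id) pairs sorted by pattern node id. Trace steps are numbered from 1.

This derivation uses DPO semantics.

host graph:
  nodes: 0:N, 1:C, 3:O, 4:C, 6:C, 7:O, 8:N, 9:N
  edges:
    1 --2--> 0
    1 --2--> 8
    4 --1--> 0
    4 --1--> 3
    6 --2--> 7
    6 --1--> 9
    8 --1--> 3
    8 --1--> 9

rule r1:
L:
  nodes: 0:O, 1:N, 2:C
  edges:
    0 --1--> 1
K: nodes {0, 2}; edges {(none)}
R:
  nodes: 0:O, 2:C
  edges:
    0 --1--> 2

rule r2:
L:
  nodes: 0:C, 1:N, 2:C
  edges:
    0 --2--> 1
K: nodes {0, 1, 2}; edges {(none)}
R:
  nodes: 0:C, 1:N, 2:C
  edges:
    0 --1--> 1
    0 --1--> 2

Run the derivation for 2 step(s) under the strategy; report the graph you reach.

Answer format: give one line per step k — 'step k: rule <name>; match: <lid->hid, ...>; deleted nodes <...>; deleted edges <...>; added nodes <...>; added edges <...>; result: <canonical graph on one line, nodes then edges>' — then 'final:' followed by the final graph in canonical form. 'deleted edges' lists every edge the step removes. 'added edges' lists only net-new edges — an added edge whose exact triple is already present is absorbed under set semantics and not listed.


step 1: rule r2; match: 0->1, 1->0, 2->4; deleted nodes (none); deleted edges (1,0,2); added nodes (none); added edges (1,0,1); (1,4,1); result: nodes: 0:N, 1:C, 3:O, 4:C, 6:C, 7:O, 8:N, 9:N edges: (1,0,1); (1,4,1); (1,8,2); (4,0,1); (4,3,1); (6,7,2); (6,9,1); (8,3,1); (8,9,1)
step 2: rule r2; match: 0->1, 1->8, 2->4; deleted nodes (none); deleted edges (1,8,2); added nodes (none); added edges (1,8,1); result: nodes: 0:N, 1:C, 3:O, 4:C, 6:C, 7:O, 8:N, 9:N edges: (1,0,1); (1,4,1); (1,8,1); (4,0,1); (4,3,1); (6,7,2); (6,9,1); (8,3,1); (8,9,1)
final:
nodes: 0:N, 1:C, 3:O, 4:C, 6:C, 7:O, 8:N, 9:N
edges: (1,0,1); (1,4,1); (1,8,1); (4,0,1); (4,3,1); (6,7,2); (6,9,1); (8,3,1); (8,9,1)


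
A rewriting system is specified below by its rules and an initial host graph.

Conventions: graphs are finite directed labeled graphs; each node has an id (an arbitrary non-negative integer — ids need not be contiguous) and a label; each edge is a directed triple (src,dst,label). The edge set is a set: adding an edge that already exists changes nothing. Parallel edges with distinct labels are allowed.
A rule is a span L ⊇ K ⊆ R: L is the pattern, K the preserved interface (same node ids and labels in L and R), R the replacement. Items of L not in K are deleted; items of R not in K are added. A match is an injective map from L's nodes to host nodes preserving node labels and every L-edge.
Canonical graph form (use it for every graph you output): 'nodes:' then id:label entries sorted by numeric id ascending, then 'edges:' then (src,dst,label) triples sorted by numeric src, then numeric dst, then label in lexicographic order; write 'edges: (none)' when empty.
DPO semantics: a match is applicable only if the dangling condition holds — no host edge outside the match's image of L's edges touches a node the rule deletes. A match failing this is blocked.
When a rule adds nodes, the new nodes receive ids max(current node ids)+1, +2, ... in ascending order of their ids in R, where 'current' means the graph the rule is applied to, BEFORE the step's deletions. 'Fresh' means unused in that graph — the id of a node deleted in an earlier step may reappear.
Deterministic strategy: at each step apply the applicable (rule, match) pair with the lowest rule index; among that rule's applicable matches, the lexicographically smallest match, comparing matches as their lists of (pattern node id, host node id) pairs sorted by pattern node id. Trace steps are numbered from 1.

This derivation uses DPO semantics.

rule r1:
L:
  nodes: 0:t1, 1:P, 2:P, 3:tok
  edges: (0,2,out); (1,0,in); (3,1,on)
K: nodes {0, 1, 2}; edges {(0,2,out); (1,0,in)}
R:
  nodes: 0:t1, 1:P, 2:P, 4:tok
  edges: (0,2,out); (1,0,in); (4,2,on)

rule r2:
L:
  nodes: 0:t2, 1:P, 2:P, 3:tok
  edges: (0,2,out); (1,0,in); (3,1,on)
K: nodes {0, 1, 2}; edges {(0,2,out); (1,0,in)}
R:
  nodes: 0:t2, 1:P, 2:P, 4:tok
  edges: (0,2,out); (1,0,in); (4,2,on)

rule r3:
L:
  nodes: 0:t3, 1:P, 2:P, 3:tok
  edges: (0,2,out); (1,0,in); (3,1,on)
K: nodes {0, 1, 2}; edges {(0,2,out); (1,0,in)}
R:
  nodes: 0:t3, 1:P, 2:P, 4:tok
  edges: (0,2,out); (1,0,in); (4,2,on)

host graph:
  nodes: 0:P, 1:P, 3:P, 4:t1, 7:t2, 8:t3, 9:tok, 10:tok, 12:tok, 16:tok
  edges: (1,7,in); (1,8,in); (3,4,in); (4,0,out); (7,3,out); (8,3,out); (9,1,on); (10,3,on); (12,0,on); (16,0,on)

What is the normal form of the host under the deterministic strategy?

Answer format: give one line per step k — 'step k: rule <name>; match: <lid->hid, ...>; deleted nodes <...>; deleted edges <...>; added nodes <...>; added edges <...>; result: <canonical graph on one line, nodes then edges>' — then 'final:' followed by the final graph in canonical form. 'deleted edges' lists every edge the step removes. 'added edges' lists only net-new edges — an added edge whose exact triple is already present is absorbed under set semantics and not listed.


step 1: rule r1; match: 0->4, 1->3, 2->0, 3->10; deleted nodes 10; deleted edges (10,3,on); added nodes 17; added edges (17,0,on); result: nodes: 0:P, 1:P, 3:P, 4:t1, 7:t2, 8:t3, 9:tok, 12:tok, 16:tok, 17:tok edges: (1,7,in); (1,8,in); (3,4,in); (4,0,out); (7,3,out); (8,3,out); (9,1,on); (12,0,on); (16,0,on); (17,0,on)
step 2: rule r2; match: 0->7, 1->1, 2->3, 3->9; deleted nodes 9; deleted edges (9,1,on); added nodes 18; added edges (18,3,on); result: nodes: 0:P, 1:P, 3:P, 4:t1, 7:t2, 8:t3, 12:tok, 16:tok, 17:tok, 18:tok edges: (1,7,in); (1,8,in); (3,4,in); (4,0,out); (7,3,out); (8,3,out); (12,0,on); (16,0,on); (17,0,on); (18,3,on)
step 3: rule r1; match: 0->4, 1->3, 2->0, 3->18; deleted nodes 18; deleted edges (18,3,on); added nodes 19; added edges (19,0,on); result: nodes: 0:P, 1:P, 3:P, 4:t1, 7:t2, 8:t3, 12:tok, 16:tok, 17:tok, 19:tok edges: (1,7,in); (1,8,in); (3,4,in); (4,0,out); (7,3,out); (8,3,out); (12,0,on); (16,0,on); (17,0,on); (19,0,on)
final:
nodes: 0:P, 1:P, 3:P, 4:t1, 7:t2, 8:t3, 12:tok, 16:tok, 17:tok, 19:tok
edges: (1,7,in); (1,8,in); (3,4,in); (4,0,out); (7,3,out); (8,3,out); (12,0,on); (16,0,on); (17,0,on); (19,0,on)


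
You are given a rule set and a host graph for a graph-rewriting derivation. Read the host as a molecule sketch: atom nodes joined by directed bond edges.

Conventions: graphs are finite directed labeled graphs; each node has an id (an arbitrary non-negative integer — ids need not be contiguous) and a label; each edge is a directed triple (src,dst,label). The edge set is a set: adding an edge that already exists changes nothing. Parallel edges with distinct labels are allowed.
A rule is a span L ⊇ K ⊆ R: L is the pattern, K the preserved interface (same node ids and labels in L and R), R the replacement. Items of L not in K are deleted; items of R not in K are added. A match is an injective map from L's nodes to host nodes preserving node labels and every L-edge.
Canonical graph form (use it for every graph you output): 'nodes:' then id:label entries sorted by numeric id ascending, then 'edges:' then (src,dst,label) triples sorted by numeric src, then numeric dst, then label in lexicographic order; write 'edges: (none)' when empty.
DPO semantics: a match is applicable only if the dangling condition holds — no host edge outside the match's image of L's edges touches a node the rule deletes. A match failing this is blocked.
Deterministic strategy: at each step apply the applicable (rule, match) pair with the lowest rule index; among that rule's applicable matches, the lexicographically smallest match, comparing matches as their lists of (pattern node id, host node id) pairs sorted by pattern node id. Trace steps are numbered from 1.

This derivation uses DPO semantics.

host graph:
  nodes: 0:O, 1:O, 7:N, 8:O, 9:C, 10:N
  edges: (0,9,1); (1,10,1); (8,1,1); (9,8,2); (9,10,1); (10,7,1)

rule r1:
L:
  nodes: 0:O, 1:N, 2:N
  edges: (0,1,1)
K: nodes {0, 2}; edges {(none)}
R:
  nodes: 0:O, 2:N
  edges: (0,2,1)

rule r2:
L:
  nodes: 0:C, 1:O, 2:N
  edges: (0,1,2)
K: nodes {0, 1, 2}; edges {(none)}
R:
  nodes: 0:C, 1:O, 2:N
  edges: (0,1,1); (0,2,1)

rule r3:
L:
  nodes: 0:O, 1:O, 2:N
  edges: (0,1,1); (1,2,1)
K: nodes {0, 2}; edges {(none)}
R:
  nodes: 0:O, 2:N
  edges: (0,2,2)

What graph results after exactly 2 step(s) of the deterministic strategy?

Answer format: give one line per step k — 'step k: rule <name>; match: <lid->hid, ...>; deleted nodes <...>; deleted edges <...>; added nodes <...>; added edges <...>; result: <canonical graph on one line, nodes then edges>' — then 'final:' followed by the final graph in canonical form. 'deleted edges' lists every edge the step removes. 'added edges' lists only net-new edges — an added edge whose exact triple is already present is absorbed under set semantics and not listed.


step 1: rule r2; match: 0->9, 1->8, 2->7; deleted nodes (none); deleted edges (9,8,2); added nodes (none); added edges (9,7,1); (9,8,1); result: nodes: 0:O, 1:O, 7:N, 8:O, 9:C, 10:N edges: (0,9,1); (1,10,1); (8,1,1); (9,7,1); (9,8,1); (9,10,1); (10,7,1)
step 2: rule r3; match: 0->8, 1->1, 2->10; deleted nodes 1; deleted edges (1,10,1); (8,1,1); added nodes (none); added edges (8,10,2); result: nodes: 0:O, 7:N, 8:O, 9:C, 10:N edges: (0,9,1); (8,10,2); (9,7,1); (9,8,1); (9,10,1); (10,7,1)
final:
nodes: 0:O, 7:N, 8:O, 9:C, 10:N
edges: (0,9,1); (8,10,2); (9,7,1); (9,8,1); (9,10,1); (10,7,1)
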